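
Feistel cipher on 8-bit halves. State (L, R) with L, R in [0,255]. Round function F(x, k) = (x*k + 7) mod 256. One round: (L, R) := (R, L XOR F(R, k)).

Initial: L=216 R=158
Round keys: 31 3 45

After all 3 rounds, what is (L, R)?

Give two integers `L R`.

Round 1 (k=31): L=158 R=241
Round 2 (k=3): L=241 R=68
Round 3 (k=45): L=68 R=10

Answer: 68 10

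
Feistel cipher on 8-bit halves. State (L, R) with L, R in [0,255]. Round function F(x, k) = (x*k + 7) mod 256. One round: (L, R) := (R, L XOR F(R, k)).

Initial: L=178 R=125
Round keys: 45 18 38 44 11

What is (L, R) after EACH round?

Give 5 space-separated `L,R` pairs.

Answer: 125,178 178,246 246,57 57,37 37,167

Derivation:
Round 1 (k=45): L=125 R=178
Round 2 (k=18): L=178 R=246
Round 3 (k=38): L=246 R=57
Round 4 (k=44): L=57 R=37
Round 5 (k=11): L=37 R=167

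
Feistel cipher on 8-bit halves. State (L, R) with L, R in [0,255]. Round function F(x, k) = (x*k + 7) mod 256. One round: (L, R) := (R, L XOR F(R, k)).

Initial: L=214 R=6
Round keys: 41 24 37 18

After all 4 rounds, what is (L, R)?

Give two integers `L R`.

Answer: 127 252

Derivation:
Round 1 (k=41): L=6 R=43
Round 2 (k=24): L=43 R=9
Round 3 (k=37): L=9 R=127
Round 4 (k=18): L=127 R=252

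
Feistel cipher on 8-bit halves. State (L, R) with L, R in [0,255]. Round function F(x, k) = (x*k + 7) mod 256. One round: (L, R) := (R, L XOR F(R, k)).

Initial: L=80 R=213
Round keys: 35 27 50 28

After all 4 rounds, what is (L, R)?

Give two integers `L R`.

Round 1 (k=35): L=213 R=118
Round 2 (k=27): L=118 R=172
Round 3 (k=50): L=172 R=233
Round 4 (k=28): L=233 R=47

Answer: 233 47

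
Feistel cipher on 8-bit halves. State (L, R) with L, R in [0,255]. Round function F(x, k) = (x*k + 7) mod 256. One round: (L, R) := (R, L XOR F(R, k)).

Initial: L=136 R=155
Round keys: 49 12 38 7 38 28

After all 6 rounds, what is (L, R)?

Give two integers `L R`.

Round 1 (k=49): L=155 R=58
Round 2 (k=12): L=58 R=36
Round 3 (k=38): L=36 R=101
Round 4 (k=7): L=101 R=238
Round 5 (k=38): L=238 R=62
Round 6 (k=28): L=62 R=33

Answer: 62 33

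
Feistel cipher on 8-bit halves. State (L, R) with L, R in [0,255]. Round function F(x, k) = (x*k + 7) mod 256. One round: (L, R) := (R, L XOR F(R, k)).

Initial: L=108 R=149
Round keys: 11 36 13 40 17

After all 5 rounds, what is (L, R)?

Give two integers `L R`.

Answer: 229 39

Derivation:
Round 1 (k=11): L=149 R=2
Round 2 (k=36): L=2 R=218
Round 3 (k=13): L=218 R=27
Round 4 (k=40): L=27 R=229
Round 5 (k=17): L=229 R=39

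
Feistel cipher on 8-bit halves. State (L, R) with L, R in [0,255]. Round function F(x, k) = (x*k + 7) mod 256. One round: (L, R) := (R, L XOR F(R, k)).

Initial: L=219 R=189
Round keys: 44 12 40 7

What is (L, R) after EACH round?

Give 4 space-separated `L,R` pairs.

Answer: 189,88 88,154 154,79 79,170

Derivation:
Round 1 (k=44): L=189 R=88
Round 2 (k=12): L=88 R=154
Round 3 (k=40): L=154 R=79
Round 4 (k=7): L=79 R=170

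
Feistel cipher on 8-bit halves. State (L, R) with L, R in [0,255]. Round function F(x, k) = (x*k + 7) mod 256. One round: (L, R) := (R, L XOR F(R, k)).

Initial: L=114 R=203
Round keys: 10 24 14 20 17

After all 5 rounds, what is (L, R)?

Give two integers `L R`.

Answer: 3 194

Derivation:
Round 1 (k=10): L=203 R=135
Round 2 (k=24): L=135 R=100
Round 3 (k=14): L=100 R=248
Round 4 (k=20): L=248 R=3
Round 5 (k=17): L=3 R=194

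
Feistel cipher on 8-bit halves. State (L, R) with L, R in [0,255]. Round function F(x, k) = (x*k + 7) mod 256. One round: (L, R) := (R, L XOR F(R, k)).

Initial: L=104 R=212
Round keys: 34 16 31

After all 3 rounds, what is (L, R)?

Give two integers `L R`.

Round 1 (k=34): L=212 R=71
Round 2 (k=16): L=71 R=163
Round 3 (k=31): L=163 R=131

Answer: 163 131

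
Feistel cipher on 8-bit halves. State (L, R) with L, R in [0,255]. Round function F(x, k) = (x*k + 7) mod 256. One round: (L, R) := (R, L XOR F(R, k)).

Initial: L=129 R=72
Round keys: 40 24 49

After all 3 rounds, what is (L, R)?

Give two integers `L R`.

Round 1 (k=40): L=72 R=198
Round 2 (k=24): L=198 R=223
Round 3 (k=49): L=223 R=112

Answer: 223 112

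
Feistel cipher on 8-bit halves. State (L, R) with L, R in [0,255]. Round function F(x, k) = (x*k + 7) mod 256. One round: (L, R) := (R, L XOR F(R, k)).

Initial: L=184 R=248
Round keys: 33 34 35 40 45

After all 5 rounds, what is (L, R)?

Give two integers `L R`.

Round 1 (k=33): L=248 R=71
Round 2 (k=34): L=71 R=141
Round 3 (k=35): L=141 R=9
Round 4 (k=40): L=9 R=226
Round 5 (k=45): L=226 R=200

Answer: 226 200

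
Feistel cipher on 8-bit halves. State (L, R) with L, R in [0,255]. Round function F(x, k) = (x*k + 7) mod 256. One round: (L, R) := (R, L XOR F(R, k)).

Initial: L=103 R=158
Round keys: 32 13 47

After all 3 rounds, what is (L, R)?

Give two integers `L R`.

Answer: 185 94

Derivation:
Round 1 (k=32): L=158 R=160
Round 2 (k=13): L=160 R=185
Round 3 (k=47): L=185 R=94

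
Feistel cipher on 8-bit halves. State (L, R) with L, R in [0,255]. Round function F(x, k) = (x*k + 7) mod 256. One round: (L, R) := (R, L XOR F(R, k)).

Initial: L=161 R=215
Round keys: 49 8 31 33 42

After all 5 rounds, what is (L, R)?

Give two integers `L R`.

Answer: 127 13

Derivation:
Round 1 (k=49): L=215 R=143
Round 2 (k=8): L=143 R=168
Round 3 (k=31): L=168 R=208
Round 4 (k=33): L=208 R=127
Round 5 (k=42): L=127 R=13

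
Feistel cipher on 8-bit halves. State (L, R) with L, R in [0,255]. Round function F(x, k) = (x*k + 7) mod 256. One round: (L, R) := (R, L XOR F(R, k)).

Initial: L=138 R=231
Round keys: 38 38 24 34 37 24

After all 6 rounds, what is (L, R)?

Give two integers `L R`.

Answer: 80 118

Derivation:
Round 1 (k=38): L=231 R=219
Round 2 (k=38): L=219 R=110
Round 3 (k=24): L=110 R=140
Round 4 (k=34): L=140 R=241
Round 5 (k=37): L=241 R=80
Round 6 (k=24): L=80 R=118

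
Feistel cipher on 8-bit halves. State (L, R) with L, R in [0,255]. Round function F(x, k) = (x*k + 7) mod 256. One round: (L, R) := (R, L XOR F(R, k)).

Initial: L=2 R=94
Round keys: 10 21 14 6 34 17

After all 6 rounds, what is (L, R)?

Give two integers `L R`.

Round 1 (k=10): L=94 R=177
Round 2 (k=21): L=177 R=210
Round 3 (k=14): L=210 R=50
Round 4 (k=6): L=50 R=225
Round 5 (k=34): L=225 R=219
Round 6 (k=17): L=219 R=115

Answer: 219 115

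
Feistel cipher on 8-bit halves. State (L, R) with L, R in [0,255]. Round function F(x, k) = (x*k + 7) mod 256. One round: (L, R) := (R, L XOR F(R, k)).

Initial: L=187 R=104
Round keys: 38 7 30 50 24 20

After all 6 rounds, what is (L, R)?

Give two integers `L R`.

Round 1 (k=38): L=104 R=204
Round 2 (k=7): L=204 R=243
Round 3 (k=30): L=243 R=77
Round 4 (k=50): L=77 R=226
Round 5 (k=24): L=226 R=122
Round 6 (k=20): L=122 R=109

Answer: 122 109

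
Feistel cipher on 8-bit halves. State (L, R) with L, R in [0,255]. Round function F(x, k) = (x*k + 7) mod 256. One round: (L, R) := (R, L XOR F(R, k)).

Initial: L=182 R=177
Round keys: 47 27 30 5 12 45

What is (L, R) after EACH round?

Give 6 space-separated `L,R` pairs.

Round 1 (k=47): L=177 R=48
Round 2 (k=27): L=48 R=166
Round 3 (k=30): L=166 R=75
Round 4 (k=5): L=75 R=216
Round 5 (k=12): L=216 R=108
Round 6 (k=45): L=108 R=219

Answer: 177,48 48,166 166,75 75,216 216,108 108,219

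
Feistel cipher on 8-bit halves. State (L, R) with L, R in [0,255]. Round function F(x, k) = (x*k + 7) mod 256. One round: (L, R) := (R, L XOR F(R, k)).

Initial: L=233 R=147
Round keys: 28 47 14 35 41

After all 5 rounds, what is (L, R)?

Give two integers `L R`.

Round 1 (k=28): L=147 R=242
Round 2 (k=47): L=242 R=230
Round 3 (k=14): L=230 R=105
Round 4 (k=35): L=105 R=132
Round 5 (k=41): L=132 R=66

Answer: 132 66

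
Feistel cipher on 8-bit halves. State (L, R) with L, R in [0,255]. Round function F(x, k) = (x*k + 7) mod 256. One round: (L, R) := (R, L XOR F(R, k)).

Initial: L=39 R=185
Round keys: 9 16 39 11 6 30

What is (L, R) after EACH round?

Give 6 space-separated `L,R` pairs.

Round 1 (k=9): L=185 R=175
Round 2 (k=16): L=175 R=78
Round 3 (k=39): L=78 R=70
Round 4 (k=11): L=70 R=71
Round 5 (k=6): L=71 R=247
Round 6 (k=30): L=247 R=190

Answer: 185,175 175,78 78,70 70,71 71,247 247,190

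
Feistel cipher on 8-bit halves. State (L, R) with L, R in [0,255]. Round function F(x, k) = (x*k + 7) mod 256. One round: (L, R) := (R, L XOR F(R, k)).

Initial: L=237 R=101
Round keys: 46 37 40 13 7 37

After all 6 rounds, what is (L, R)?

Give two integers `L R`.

Round 1 (k=46): L=101 R=192
Round 2 (k=37): L=192 R=162
Round 3 (k=40): L=162 R=151
Round 4 (k=13): L=151 R=16
Round 5 (k=7): L=16 R=224
Round 6 (k=37): L=224 R=119

Answer: 224 119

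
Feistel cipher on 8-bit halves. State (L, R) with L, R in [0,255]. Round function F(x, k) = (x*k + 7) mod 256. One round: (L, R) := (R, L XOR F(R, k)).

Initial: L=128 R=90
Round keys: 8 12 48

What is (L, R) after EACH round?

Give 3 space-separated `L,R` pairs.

Round 1 (k=8): L=90 R=87
Round 2 (k=12): L=87 R=65
Round 3 (k=48): L=65 R=96

Answer: 90,87 87,65 65,96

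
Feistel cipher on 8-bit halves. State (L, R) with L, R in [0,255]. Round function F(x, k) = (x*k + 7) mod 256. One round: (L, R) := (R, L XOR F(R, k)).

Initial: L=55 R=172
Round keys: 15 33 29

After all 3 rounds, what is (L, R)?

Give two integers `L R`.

Round 1 (k=15): L=172 R=44
Round 2 (k=33): L=44 R=31
Round 3 (k=29): L=31 R=166

Answer: 31 166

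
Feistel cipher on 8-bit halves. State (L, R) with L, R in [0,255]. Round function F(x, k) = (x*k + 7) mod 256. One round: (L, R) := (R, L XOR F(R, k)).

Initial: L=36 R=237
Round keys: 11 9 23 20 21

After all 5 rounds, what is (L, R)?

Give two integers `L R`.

Round 1 (k=11): L=237 R=18
Round 2 (k=9): L=18 R=68
Round 3 (k=23): L=68 R=49
Round 4 (k=20): L=49 R=159
Round 5 (k=21): L=159 R=35

Answer: 159 35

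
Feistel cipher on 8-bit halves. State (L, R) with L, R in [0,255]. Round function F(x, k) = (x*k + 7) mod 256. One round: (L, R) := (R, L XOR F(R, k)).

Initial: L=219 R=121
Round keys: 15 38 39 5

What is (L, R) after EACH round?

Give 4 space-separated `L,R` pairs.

Round 1 (k=15): L=121 R=197
Round 2 (k=38): L=197 R=60
Round 3 (k=39): L=60 R=238
Round 4 (k=5): L=238 R=145

Answer: 121,197 197,60 60,238 238,145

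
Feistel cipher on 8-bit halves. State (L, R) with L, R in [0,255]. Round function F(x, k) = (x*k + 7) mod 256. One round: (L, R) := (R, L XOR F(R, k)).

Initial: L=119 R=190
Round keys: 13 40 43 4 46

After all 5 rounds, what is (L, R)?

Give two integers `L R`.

Answer: 110 123

Derivation:
Round 1 (k=13): L=190 R=218
Round 2 (k=40): L=218 R=169
Round 3 (k=43): L=169 R=176
Round 4 (k=4): L=176 R=110
Round 5 (k=46): L=110 R=123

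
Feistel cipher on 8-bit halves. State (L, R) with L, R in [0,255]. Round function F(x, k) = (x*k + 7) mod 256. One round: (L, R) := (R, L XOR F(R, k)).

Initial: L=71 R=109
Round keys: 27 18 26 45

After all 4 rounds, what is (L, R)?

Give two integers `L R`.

Answer: 14 137

Derivation:
Round 1 (k=27): L=109 R=193
Round 2 (k=18): L=193 R=244
Round 3 (k=26): L=244 R=14
Round 4 (k=45): L=14 R=137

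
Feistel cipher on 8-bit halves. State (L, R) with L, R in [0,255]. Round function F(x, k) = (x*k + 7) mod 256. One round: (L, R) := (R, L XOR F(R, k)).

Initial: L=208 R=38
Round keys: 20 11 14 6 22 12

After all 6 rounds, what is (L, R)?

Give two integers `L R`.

Round 1 (k=20): L=38 R=47
Round 2 (k=11): L=47 R=42
Round 3 (k=14): L=42 R=124
Round 4 (k=6): L=124 R=197
Round 5 (k=22): L=197 R=137
Round 6 (k=12): L=137 R=182

Answer: 137 182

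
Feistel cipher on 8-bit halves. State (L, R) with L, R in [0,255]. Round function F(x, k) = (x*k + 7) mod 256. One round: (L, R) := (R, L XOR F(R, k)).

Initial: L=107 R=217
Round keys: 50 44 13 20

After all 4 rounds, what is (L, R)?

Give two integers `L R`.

Round 1 (k=50): L=217 R=2
Round 2 (k=44): L=2 R=134
Round 3 (k=13): L=134 R=215
Round 4 (k=20): L=215 R=85

Answer: 215 85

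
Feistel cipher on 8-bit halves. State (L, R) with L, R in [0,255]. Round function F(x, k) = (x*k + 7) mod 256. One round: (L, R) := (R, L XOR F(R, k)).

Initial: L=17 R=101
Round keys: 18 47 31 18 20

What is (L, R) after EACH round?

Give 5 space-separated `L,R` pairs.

Round 1 (k=18): L=101 R=48
Round 2 (k=47): L=48 R=178
Round 3 (k=31): L=178 R=165
Round 4 (k=18): L=165 R=19
Round 5 (k=20): L=19 R=38

Answer: 101,48 48,178 178,165 165,19 19,38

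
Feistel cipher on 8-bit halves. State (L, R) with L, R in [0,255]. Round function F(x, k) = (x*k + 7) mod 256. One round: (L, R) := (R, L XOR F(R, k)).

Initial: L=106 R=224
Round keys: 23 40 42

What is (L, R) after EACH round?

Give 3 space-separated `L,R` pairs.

Round 1 (k=23): L=224 R=77
Round 2 (k=40): L=77 R=239
Round 3 (k=42): L=239 R=112

Answer: 224,77 77,239 239,112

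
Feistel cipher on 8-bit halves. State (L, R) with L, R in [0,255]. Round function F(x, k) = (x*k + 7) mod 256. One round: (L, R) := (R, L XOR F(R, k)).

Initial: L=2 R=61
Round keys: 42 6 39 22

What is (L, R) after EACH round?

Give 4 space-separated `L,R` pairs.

Answer: 61,11 11,116 116,184 184,163

Derivation:
Round 1 (k=42): L=61 R=11
Round 2 (k=6): L=11 R=116
Round 3 (k=39): L=116 R=184
Round 4 (k=22): L=184 R=163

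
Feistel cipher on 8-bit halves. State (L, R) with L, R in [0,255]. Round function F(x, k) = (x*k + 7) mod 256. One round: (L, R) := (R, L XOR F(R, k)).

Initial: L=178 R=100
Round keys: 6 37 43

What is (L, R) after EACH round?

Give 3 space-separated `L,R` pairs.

Round 1 (k=6): L=100 R=237
Round 2 (k=37): L=237 R=44
Round 3 (k=43): L=44 R=134

Answer: 100,237 237,44 44,134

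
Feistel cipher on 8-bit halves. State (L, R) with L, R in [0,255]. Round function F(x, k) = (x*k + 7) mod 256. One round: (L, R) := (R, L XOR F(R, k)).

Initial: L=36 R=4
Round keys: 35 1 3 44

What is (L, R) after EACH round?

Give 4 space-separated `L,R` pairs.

Answer: 4,183 183,186 186,130 130,229

Derivation:
Round 1 (k=35): L=4 R=183
Round 2 (k=1): L=183 R=186
Round 3 (k=3): L=186 R=130
Round 4 (k=44): L=130 R=229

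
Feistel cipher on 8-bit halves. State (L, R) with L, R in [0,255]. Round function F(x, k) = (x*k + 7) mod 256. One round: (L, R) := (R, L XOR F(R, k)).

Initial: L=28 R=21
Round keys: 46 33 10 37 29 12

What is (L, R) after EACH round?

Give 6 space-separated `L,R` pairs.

Round 1 (k=46): L=21 R=209
Round 2 (k=33): L=209 R=237
Round 3 (k=10): L=237 R=152
Round 4 (k=37): L=152 R=18
Round 5 (k=29): L=18 R=137
Round 6 (k=12): L=137 R=97

Answer: 21,209 209,237 237,152 152,18 18,137 137,97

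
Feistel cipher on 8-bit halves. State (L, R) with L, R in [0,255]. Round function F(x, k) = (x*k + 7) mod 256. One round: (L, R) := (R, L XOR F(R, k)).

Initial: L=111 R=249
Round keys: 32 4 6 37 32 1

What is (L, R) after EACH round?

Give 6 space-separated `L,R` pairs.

Round 1 (k=32): L=249 R=72
Round 2 (k=4): L=72 R=222
Round 3 (k=6): L=222 R=115
Round 4 (k=37): L=115 R=120
Round 5 (k=32): L=120 R=116
Round 6 (k=1): L=116 R=3

Answer: 249,72 72,222 222,115 115,120 120,116 116,3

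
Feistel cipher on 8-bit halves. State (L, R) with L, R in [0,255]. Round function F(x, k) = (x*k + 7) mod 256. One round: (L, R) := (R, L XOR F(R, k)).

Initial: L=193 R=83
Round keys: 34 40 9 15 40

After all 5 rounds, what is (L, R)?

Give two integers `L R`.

Round 1 (k=34): L=83 R=204
Round 2 (k=40): L=204 R=180
Round 3 (k=9): L=180 R=151
Round 4 (k=15): L=151 R=84
Round 5 (k=40): L=84 R=176

Answer: 84 176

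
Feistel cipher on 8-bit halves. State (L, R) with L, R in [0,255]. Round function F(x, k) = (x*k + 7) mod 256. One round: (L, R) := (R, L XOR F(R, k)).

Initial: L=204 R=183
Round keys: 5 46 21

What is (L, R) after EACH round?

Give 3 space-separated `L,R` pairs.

Answer: 183,86 86,204 204,149

Derivation:
Round 1 (k=5): L=183 R=86
Round 2 (k=46): L=86 R=204
Round 3 (k=21): L=204 R=149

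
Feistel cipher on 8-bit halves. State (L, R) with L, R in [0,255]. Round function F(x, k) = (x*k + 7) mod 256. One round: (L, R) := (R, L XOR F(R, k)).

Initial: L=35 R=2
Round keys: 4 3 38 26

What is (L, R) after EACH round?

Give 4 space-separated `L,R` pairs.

Answer: 2,44 44,137 137,113 113,8

Derivation:
Round 1 (k=4): L=2 R=44
Round 2 (k=3): L=44 R=137
Round 3 (k=38): L=137 R=113
Round 4 (k=26): L=113 R=8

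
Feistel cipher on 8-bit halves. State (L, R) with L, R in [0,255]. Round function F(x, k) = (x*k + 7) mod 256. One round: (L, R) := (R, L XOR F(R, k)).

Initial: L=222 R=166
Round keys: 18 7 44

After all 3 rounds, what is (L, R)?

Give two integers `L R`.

Answer: 164 90

Derivation:
Round 1 (k=18): L=166 R=109
Round 2 (k=7): L=109 R=164
Round 3 (k=44): L=164 R=90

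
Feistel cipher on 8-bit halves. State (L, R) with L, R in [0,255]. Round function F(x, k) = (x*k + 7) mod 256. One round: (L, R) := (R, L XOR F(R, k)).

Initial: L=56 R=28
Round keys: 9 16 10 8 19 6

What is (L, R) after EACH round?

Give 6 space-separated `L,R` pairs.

Answer: 28,59 59,171 171,142 142,220 220,213 213,217

Derivation:
Round 1 (k=9): L=28 R=59
Round 2 (k=16): L=59 R=171
Round 3 (k=10): L=171 R=142
Round 4 (k=8): L=142 R=220
Round 5 (k=19): L=220 R=213
Round 6 (k=6): L=213 R=217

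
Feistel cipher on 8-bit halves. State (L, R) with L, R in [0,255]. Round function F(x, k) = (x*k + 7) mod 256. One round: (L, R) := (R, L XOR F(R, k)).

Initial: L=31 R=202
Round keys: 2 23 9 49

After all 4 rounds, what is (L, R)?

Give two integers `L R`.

Answer: 252 106

Derivation:
Round 1 (k=2): L=202 R=132
Round 2 (k=23): L=132 R=41
Round 3 (k=9): L=41 R=252
Round 4 (k=49): L=252 R=106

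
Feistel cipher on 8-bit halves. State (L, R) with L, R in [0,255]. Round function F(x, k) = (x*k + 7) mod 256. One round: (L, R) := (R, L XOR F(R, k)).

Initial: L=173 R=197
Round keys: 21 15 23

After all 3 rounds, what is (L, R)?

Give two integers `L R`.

Answer: 255 109

Derivation:
Round 1 (k=21): L=197 R=157
Round 2 (k=15): L=157 R=255
Round 3 (k=23): L=255 R=109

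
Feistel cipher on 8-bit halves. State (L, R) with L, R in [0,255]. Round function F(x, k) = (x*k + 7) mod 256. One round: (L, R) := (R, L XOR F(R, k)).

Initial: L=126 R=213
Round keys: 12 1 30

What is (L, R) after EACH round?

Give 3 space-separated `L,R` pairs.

Answer: 213,125 125,81 81,248

Derivation:
Round 1 (k=12): L=213 R=125
Round 2 (k=1): L=125 R=81
Round 3 (k=30): L=81 R=248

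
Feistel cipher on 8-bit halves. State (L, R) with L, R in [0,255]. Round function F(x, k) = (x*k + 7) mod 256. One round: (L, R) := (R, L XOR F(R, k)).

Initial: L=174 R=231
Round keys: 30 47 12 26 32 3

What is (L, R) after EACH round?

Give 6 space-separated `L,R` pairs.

Answer: 231,183 183,71 71,236 236,184 184,235 235,112

Derivation:
Round 1 (k=30): L=231 R=183
Round 2 (k=47): L=183 R=71
Round 3 (k=12): L=71 R=236
Round 4 (k=26): L=236 R=184
Round 5 (k=32): L=184 R=235
Round 6 (k=3): L=235 R=112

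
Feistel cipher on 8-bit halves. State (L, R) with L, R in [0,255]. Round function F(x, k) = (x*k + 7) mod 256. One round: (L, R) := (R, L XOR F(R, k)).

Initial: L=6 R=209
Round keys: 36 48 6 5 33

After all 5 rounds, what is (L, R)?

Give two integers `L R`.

Answer: 3 236

Derivation:
Round 1 (k=36): L=209 R=109
Round 2 (k=48): L=109 R=166
Round 3 (k=6): L=166 R=134
Round 4 (k=5): L=134 R=3
Round 5 (k=33): L=3 R=236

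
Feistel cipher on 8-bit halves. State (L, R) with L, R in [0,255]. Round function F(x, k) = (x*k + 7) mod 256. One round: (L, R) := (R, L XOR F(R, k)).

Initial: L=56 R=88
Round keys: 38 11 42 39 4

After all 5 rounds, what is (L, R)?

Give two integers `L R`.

Round 1 (k=38): L=88 R=47
Round 2 (k=11): L=47 R=84
Round 3 (k=42): L=84 R=224
Round 4 (k=39): L=224 R=115
Round 5 (k=4): L=115 R=51

Answer: 115 51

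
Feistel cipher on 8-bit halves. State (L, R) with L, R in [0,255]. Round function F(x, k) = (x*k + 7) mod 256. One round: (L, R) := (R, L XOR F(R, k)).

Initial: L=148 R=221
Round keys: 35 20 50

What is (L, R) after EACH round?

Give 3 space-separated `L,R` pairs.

Round 1 (k=35): L=221 R=170
Round 2 (k=20): L=170 R=146
Round 3 (k=50): L=146 R=33

Answer: 221,170 170,146 146,33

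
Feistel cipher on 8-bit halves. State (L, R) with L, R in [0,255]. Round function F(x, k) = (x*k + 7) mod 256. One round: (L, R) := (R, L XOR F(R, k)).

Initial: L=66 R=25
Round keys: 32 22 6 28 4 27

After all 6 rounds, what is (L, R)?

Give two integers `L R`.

Round 1 (k=32): L=25 R=101
Round 2 (k=22): L=101 R=172
Round 3 (k=6): L=172 R=106
Round 4 (k=28): L=106 R=51
Round 5 (k=4): L=51 R=185
Round 6 (k=27): L=185 R=185

Answer: 185 185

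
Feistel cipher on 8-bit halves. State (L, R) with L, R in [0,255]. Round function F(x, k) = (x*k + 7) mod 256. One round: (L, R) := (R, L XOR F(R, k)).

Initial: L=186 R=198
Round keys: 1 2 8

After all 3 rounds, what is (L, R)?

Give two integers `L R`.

Answer: 51 232

Derivation:
Round 1 (k=1): L=198 R=119
Round 2 (k=2): L=119 R=51
Round 3 (k=8): L=51 R=232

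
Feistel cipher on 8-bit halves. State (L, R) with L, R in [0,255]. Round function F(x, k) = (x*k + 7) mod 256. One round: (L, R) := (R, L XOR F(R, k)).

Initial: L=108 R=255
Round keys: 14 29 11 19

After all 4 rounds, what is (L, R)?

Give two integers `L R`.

Answer: 145 221

Derivation:
Round 1 (k=14): L=255 R=149
Round 2 (k=29): L=149 R=23
Round 3 (k=11): L=23 R=145
Round 4 (k=19): L=145 R=221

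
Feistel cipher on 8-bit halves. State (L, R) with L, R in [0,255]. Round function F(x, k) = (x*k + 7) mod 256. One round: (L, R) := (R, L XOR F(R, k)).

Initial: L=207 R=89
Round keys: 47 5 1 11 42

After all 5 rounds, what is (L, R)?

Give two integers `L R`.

Answer: 195 24

Derivation:
Round 1 (k=47): L=89 R=145
Round 2 (k=5): L=145 R=133
Round 3 (k=1): L=133 R=29
Round 4 (k=11): L=29 R=195
Round 5 (k=42): L=195 R=24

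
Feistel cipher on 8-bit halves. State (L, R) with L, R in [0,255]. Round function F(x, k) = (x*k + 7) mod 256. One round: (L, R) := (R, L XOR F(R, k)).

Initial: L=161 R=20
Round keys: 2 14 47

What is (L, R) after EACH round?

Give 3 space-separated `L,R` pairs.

Round 1 (k=2): L=20 R=142
Round 2 (k=14): L=142 R=223
Round 3 (k=47): L=223 R=118

Answer: 20,142 142,223 223,118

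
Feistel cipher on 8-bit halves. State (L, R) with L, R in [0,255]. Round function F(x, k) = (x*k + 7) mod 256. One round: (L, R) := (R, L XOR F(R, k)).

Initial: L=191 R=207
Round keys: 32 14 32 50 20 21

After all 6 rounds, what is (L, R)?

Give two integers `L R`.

Answer: 84 102

Derivation:
Round 1 (k=32): L=207 R=88
Round 2 (k=14): L=88 R=24
Round 3 (k=32): L=24 R=95
Round 4 (k=50): L=95 R=141
Round 5 (k=20): L=141 R=84
Round 6 (k=21): L=84 R=102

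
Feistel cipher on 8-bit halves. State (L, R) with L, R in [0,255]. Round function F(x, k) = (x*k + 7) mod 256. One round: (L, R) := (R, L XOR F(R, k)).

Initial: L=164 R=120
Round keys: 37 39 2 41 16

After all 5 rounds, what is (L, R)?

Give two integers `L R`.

Answer: 23 243

Derivation:
Round 1 (k=37): L=120 R=251
Round 2 (k=39): L=251 R=60
Round 3 (k=2): L=60 R=132
Round 4 (k=41): L=132 R=23
Round 5 (k=16): L=23 R=243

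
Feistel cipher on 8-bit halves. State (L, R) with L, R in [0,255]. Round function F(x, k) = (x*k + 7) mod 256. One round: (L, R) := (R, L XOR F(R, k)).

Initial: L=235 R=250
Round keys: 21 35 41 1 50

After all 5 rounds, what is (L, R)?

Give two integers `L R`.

Round 1 (k=21): L=250 R=98
Round 2 (k=35): L=98 R=151
Round 3 (k=41): L=151 R=84
Round 4 (k=1): L=84 R=204
Round 5 (k=50): L=204 R=139

Answer: 204 139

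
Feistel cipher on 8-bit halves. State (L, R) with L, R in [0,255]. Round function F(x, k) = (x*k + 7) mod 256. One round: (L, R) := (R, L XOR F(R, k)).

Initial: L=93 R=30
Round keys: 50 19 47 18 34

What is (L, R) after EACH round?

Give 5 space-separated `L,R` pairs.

Round 1 (k=50): L=30 R=190
Round 2 (k=19): L=190 R=63
Round 3 (k=47): L=63 R=38
Round 4 (k=18): L=38 R=140
Round 5 (k=34): L=140 R=185

Answer: 30,190 190,63 63,38 38,140 140,185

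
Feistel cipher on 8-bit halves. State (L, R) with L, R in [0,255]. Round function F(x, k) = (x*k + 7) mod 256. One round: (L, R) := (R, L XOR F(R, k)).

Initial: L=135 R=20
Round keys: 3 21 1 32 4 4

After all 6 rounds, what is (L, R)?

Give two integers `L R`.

Answer: 245 147

Derivation:
Round 1 (k=3): L=20 R=196
Round 2 (k=21): L=196 R=15
Round 3 (k=1): L=15 R=210
Round 4 (k=32): L=210 R=72
Round 5 (k=4): L=72 R=245
Round 6 (k=4): L=245 R=147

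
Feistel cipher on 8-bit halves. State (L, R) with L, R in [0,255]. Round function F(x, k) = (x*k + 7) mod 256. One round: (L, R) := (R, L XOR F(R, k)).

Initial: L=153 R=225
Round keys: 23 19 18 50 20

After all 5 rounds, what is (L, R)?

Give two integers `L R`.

Round 1 (k=23): L=225 R=167
Round 2 (k=19): L=167 R=141
Round 3 (k=18): L=141 R=86
Round 4 (k=50): L=86 R=94
Round 5 (k=20): L=94 R=9

Answer: 94 9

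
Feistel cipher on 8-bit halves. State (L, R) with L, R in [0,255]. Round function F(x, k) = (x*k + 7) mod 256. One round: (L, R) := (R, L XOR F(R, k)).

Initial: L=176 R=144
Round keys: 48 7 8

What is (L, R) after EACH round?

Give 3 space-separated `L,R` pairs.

Round 1 (k=48): L=144 R=183
Round 2 (k=7): L=183 R=152
Round 3 (k=8): L=152 R=112

Answer: 144,183 183,152 152,112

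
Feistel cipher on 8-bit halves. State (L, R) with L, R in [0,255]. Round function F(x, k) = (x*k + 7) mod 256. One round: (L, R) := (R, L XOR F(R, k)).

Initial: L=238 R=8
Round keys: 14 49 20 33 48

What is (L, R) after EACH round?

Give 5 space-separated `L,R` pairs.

Round 1 (k=14): L=8 R=153
Round 2 (k=49): L=153 R=88
Round 3 (k=20): L=88 R=126
Round 4 (k=33): L=126 R=29
Round 5 (k=48): L=29 R=9

Answer: 8,153 153,88 88,126 126,29 29,9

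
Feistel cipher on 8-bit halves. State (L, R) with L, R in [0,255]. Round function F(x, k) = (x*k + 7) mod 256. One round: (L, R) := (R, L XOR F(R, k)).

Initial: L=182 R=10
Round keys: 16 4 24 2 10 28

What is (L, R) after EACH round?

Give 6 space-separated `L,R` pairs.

Answer: 10,17 17,65 65,14 14,98 98,213 213,49

Derivation:
Round 1 (k=16): L=10 R=17
Round 2 (k=4): L=17 R=65
Round 3 (k=24): L=65 R=14
Round 4 (k=2): L=14 R=98
Round 5 (k=10): L=98 R=213
Round 6 (k=28): L=213 R=49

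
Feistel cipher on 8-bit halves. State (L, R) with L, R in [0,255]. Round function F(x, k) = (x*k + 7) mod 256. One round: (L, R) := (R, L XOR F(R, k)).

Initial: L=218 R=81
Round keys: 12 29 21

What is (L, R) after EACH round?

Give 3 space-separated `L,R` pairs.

Answer: 81,9 9,93 93,161

Derivation:
Round 1 (k=12): L=81 R=9
Round 2 (k=29): L=9 R=93
Round 3 (k=21): L=93 R=161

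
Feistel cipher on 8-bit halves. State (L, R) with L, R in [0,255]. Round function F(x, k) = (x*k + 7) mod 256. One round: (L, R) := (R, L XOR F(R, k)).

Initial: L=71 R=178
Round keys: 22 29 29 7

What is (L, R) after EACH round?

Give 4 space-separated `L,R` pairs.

Answer: 178,20 20,249 249,40 40,230

Derivation:
Round 1 (k=22): L=178 R=20
Round 2 (k=29): L=20 R=249
Round 3 (k=29): L=249 R=40
Round 4 (k=7): L=40 R=230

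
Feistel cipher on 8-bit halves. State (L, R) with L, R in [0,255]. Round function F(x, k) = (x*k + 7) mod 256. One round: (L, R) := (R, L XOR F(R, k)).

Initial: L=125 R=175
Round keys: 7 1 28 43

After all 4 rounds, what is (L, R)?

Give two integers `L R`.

Round 1 (k=7): L=175 R=173
Round 2 (k=1): L=173 R=27
Round 3 (k=28): L=27 R=86
Round 4 (k=43): L=86 R=98

Answer: 86 98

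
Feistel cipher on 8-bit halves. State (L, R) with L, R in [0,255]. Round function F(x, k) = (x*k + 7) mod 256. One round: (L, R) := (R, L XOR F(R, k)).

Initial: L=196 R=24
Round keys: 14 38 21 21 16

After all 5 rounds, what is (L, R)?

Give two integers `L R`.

Answer: 67 120

Derivation:
Round 1 (k=14): L=24 R=147
Round 2 (k=38): L=147 R=193
Round 3 (k=21): L=193 R=79
Round 4 (k=21): L=79 R=67
Round 5 (k=16): L=67 R=120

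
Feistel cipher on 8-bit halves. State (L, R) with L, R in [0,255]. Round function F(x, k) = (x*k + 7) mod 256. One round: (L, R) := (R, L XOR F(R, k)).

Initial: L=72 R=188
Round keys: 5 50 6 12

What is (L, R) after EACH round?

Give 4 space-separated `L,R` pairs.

Round 1 (k=5): L=188 R=251
Round 2 (k=50): L=251 R=177
Round 3 (k=6): L=177 R=214
Round 4 (k=12): L=214 R=190

Answer: 188,251 251,177 177,214 214,190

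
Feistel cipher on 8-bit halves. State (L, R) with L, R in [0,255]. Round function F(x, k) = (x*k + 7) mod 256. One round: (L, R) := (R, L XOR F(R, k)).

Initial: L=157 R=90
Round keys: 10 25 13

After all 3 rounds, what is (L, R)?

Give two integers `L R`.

Answer: 119 4

Derivation:
Round 1 (k=10): L=90 R=22
Round 2 (k=25): L=22 R=119
Round 3 (k=13): L=119 R=4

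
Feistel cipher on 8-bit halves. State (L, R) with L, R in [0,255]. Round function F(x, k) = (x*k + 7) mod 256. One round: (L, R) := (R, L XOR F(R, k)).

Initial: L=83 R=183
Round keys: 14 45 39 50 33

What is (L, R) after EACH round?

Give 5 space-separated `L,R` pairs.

Round 1 (k=14): L=183 R=90
Round 2 (k=45): L=90 R=110
Round 3 (k=39): L=110 R=147
Round 4 (k=50): L=147 R=211
Round 5 (k=33): L=211 R=169

Answer: 183,90 90,110 110,147 147,211 211,169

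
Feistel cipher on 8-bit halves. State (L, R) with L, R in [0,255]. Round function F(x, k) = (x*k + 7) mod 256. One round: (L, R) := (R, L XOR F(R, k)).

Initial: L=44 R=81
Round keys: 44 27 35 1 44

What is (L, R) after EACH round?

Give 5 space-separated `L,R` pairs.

Answer: 81,223 223,221 221,225 225,53 53,194

Derivation:
Round 1 (k=44): L=81 R=223
Round 2 (k=27): L=223 R=221
Round 3 (k=35): L=221 R=225
Round 4 (k=1): L=225 R=53
Round 5 (k=44): L=53 R=194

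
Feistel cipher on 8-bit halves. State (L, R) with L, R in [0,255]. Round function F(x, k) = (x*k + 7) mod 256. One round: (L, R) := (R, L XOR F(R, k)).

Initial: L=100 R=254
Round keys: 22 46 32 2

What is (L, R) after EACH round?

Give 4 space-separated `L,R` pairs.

Round 1 (k=22): L=254 R=191
Round 2 (k=46): L=191 R=167
Round 3 (k=32): L=167 R=88
Round 4 (k=2): L=88 R=16

Answer: 254,191 191,167 167,88 88,16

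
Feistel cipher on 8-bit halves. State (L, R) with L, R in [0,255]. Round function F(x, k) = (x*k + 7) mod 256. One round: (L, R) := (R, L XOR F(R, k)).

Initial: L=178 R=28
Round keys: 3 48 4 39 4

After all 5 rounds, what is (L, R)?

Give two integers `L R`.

Round 1 (k=3): L=28 R=233
Round 2 (k=48): L=233 R=171
Round 3 (k=4): L=171 R=90
Round 4 (k=39): L=90 R=22
Round 5 (k=4): L=22 R=5

Answer: 22 5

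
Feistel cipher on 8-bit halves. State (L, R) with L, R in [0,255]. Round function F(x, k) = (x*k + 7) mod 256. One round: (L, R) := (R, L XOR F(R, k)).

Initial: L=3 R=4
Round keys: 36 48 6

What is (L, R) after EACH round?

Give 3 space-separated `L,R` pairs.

Round 1 (k=36): L=4 R=148
Round 2 (k=48): L=148 R=195
Round 3 (k=6): L=195 R=13

Answer: 4,148 148,195 195,13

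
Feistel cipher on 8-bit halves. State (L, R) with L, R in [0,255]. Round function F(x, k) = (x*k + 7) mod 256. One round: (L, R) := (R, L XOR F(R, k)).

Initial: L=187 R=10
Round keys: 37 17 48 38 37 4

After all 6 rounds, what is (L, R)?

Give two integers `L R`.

Round 1 (k=37): L=10 R=194
Round 2 (k=17): L=194 R=227
Round 3 (k=48): L=227 R=85
Round 4 (k=38): L=85 R=70
Round 5 (k=37): L=70 R=112
Round 6 (k=4): L=112 R=129

Answer: 112 129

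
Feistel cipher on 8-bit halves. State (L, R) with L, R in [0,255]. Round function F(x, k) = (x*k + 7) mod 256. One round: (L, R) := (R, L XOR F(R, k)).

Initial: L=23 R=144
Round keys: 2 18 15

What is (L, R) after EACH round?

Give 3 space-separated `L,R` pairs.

Round 1 (k=2): L=144 R=48
Round 2 (k=18): L=48 R=247
Round 3 (k=15): L=247 R=176

Answer: 144,48 48,247 247,176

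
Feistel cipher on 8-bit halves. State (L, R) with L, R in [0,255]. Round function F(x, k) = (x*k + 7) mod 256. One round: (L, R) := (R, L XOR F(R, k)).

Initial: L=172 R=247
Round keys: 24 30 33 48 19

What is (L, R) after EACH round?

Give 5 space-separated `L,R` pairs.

Round 1 (k=24): L=247 R=131
Round 2 (k=30): L=131 R=150
Round 3 (k=33): L=150 R=222
Round 4 (k=48): L=222 R=49
Round 5 (k=19): L=49 R=116

Answer: 247,131 131,150 150,222 222,49 49,116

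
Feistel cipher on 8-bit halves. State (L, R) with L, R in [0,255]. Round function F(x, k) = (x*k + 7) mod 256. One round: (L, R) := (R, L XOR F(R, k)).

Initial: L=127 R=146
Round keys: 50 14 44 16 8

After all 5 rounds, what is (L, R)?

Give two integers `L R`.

Round 1 (k=50): L=146 R=244
Round 2 (k=14): L=244 R=205
Round 3 (k=44): L=205 R=183
Round 4 (k=16): L=183 R=186
Round 5 (k=8): L=186 R=96

Answer: 186 96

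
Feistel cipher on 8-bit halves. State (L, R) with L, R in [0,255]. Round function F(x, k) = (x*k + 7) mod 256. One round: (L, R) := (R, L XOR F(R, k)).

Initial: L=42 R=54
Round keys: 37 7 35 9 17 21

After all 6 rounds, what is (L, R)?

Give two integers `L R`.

Answer: 164 0

Derivation:
Round 1 (k=37): L=54 R=255
Round 2 (k=7): L=255 R=54
Round 3 (k=35): L=54 R=150
Round 4 (k=9): L=150 R=123
Round 5 (k=17): L=123 R=164
Round 6 (k=21): L=164 R=0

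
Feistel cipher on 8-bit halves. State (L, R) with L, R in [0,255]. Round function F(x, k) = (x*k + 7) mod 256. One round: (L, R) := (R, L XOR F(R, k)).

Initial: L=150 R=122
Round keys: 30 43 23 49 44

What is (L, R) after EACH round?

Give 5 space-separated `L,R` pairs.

Answer: 122,197 197,100 100,198 198,137 137,85

Derivation:
Round 1 (k=30): L=122 R=197
Round 2 (k=43): L=197 R=100
Round 3 (k=23): L=100 R=198
Round 4 (k=49): L=198 R=137
Round 5 (k=44): L=137 R=85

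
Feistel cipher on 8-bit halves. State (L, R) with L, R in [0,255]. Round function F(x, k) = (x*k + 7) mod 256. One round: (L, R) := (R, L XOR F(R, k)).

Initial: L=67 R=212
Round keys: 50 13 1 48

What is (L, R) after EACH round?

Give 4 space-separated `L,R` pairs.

Answer: 212,44 44,151 151,178 178,240

Derivation:
Round 1 (k=50): L=212 R=44
Round 2 (k=13): L=44 R=151
Round 3 (k=1): L=151 R=178
Round 4 (k=48): L=178 R=240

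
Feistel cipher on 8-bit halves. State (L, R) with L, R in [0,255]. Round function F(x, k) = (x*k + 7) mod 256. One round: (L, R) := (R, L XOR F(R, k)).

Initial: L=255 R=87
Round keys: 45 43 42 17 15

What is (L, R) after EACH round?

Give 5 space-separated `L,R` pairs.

Round 1 (k=45): L=87 R=173
Round 2 (k=43): L=173 R=65
Round 3 (k=42): L=65 R=28
Round 4 (k=17): L=28 R=162
Round 5 (k=15): L=162 R=153

Answer: 87,173 173,65 65,28 28,162 162,153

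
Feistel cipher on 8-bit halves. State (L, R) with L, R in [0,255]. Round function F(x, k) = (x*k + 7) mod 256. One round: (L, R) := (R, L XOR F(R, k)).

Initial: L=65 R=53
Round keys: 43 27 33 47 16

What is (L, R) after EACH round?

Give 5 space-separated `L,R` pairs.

Answer: 53,175 175,73 73,223 223,177 177,200

Derivation:
Round 1 (k=43): L=53 R=175
Round 2 (k=27): L=175 R=73
Round 3 (k=33): L=73 R=223
Round 4 (k=47): L=223 R=177
Round 5 (k=16): L=177 R=200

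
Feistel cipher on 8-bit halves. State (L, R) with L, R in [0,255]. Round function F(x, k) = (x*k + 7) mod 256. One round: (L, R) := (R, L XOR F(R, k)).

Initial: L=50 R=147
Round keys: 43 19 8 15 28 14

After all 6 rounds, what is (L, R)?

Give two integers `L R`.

Round 1 (k=43): L=147 R=138
Round 2 (k=19): L=138 R=214
Round 3 (k=8): L=214 R=61
Round 4 (k=15): L=61 R=76
Round 5 (k=28): L=76 R=106
Round 6 (k=14): L=106 R=159

Answer: 106 159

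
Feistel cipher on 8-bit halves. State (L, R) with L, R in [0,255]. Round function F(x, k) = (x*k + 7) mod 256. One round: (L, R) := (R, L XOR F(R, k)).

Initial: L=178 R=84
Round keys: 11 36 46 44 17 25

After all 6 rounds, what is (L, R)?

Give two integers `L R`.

Round 1 (k=11): L=84 R=17
Round 2 (k=36): L=17 R=63
Round 3 (k=46): L=63 R=72
Round 4 (k=44): L=72 R=88
Round 5 (k=17): L=88 R=151
Round 6 (k=25): L=151 R=158

Answer: 151 158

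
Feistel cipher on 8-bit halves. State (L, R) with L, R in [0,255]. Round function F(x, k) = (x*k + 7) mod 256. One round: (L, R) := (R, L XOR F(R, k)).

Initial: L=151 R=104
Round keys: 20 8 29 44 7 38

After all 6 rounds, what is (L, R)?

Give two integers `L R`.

Answer: 29 133

Derivation:
Round 1 (k=20): L=104 R=176
Round 2 (k=8): L=176 R=239
Round 3 (k=29): L=239 R=170
Round 4 (k=44): L=170 R=208
Round 5 (k=7): L=208 R=29
Round 6 (k=38): L=29 R=133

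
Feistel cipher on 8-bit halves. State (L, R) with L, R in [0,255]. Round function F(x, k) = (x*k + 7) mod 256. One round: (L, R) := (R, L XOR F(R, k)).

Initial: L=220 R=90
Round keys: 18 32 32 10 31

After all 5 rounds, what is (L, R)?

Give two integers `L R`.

Round 1 (k=18): L=90 R=135
Round 2 (k=32): L=135 R=189
Round 3 (k=32): L=189 R=32
Round 4 (k=10): L=32 R=250
Round 5 (k=31): L=250 R=109

Answer: 250 109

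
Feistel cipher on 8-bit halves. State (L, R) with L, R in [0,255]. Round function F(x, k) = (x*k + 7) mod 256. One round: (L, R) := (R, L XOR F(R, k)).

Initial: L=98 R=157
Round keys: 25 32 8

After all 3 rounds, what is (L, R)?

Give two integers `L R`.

Answer: 90 233

Derivation:
Round 1 (k=25): L=157 R=62
Round 2 (k=32): L=62 R=90
Round 3 (k=8): L=90 R=233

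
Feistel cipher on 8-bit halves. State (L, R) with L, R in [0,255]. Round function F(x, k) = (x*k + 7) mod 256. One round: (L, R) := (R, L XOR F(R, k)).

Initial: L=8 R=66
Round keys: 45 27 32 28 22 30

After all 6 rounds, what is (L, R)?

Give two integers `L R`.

Answer: 175 30

Derivation:
Round 1 (k=45): L=66 R=169
Round 2 (k=27): L=169 R=152
Round 3 (k=32): L=152 R=174
Round 4 (k=28): L=174 R=151
Round 5 (k=22): L=151 R=175
Round 6 (k=30): L=175 R=30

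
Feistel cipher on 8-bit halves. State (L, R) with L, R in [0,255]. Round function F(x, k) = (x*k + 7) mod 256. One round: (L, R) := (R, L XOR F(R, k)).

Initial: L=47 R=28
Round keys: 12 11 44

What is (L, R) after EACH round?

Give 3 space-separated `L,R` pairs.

Round 1 (k=12): L=28 R=120
Round 2 (k=11): L=120 R=51
Round 3 (k=44): L=51 R=179

Answer: 28,120 120,51 51,179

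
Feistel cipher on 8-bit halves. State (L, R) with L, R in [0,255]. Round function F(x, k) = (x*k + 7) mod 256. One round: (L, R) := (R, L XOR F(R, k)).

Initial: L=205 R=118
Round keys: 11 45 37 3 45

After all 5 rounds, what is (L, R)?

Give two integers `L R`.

Round 1 (k=11): L=118 R=212
Round 2 (k=45): L=212 R=61
Round 3 (k=37): L=61 R=12
Round 4 (k=3): L=12 R=22
Round 5 (k=45): L=22 R=233

Answer: 22 233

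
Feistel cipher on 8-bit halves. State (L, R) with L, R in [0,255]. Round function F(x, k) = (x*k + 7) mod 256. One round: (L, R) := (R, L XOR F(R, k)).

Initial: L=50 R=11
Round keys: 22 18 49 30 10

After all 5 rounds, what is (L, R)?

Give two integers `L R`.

Round 1 (k=22): L=11 R=203
Round 2 (k=18): L=203 R=70
Round 3 (k=49): L=70 R=166
Round 4 (k=30): L=166 R=61
Round 5 (k=10): L=61 R=207

Answer: 61 207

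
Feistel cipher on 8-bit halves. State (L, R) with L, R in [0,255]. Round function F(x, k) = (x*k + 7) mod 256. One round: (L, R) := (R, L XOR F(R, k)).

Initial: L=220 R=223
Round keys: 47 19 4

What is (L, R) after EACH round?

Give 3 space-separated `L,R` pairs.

Round 1 (k=47): L=223 R=36
Round 2 (k=19): L=36 R=108
Round 3 (k=4): L=108 R=147

Answer: 223,36 36,108 108,147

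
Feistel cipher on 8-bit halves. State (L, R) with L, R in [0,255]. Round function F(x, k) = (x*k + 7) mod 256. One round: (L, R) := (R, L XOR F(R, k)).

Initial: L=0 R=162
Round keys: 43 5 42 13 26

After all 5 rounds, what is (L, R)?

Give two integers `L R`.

Answer: 159 91

Derivation:
Round 1 (k=43): L=162 R=61
Round 2 (k=5): L=61 R=154
Round 3 (k=42): L=154 R=118
Round 4 (k=13): L=118 R=159
Round 5 (k=26): L=159 R=91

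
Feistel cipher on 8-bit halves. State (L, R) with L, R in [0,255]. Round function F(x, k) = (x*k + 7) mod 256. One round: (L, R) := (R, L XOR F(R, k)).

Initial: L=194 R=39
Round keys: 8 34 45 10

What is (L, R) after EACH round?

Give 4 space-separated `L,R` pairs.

Round 1 (k=8): L=39 R=253
Round 2 (k=34): L=253 R=134
Round 3 (k=45): L=134 R=104
Round 4 (k=10): L=104 R=145

Answer: 39,253 253,134 134,104 104,145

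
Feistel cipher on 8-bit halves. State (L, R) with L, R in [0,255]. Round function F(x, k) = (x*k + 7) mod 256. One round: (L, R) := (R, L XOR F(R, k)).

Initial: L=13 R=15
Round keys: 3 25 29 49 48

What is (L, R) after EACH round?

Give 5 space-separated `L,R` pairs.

Answer: 15,57 57,151 151,27 27,165 165,236

Derivation:
Round 1 (k=3): L=15 R=57
Round 2 (k=25): L=57 R=151
Round 3 (k=29): L=151 R=27
Round 4 (k=49): L=27 R=165
Round 5 (k=48): L=165 R=236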